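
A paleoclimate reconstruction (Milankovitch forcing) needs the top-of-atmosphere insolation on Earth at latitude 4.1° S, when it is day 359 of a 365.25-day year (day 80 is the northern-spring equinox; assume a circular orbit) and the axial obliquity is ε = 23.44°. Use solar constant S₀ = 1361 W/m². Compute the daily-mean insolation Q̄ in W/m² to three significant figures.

Q̄ ≈ 416 W/m²

Solar longitude: λ_s = 360° × (359 − 80)/365.25 = 274.990°.
sin δ = sin 23.44° × sin 274.990° = -0.39628, so δ = -23.346°.
cos H₀ = −tan(-4.1°) tan(-23.346°) = -0.0309, H₀ = 1.6017 rad.
Bracket: H₀ sin φ sin δ + cos φ cos δ sin H₀ = 1.6017×-0.07150×-0.39628 + 0.99744×0.91813×0.99952 = 0.045383 + 0.915340 = 0.960723.
Q̄ = (S₀/π) × [bracket] = (1361/π) × 0.960723 = 416.2 W/m².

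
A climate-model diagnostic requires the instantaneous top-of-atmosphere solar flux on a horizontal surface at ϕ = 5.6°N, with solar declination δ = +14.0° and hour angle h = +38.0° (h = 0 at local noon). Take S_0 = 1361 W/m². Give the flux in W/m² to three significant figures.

1.07e+03 W/m²

cos θ_z = sin ϕ sin δ + cos ϕ cos δ cos h = 0.023607 + 0.760954 = 0.784561.
Flux = S_0 · cos θ_z = 1361 × 0.784561 = 1068 W/m².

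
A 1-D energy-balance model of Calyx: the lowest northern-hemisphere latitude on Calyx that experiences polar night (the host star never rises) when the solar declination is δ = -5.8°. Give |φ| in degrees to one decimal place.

|φ| = 84.2°

Polar night requires cos H₀ = −tan φ tan δ ≥ 1, i.e. tan φ tan δ ≤ −1.
The boundary is |tan φ| · |tan δ| = 1, so |φ| = 90° − |δ| = 90° − 5.8° = 84.2° in the northern hemisphere.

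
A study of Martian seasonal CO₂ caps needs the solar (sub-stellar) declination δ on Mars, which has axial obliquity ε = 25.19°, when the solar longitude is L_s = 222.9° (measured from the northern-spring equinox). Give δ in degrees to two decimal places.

δ = -16.84°

sin δ = sin ε · sin L_s = sin 25.19° × sin 222.9° = -0.289729.
δ = arcsin(-0.289729) = -16.84°.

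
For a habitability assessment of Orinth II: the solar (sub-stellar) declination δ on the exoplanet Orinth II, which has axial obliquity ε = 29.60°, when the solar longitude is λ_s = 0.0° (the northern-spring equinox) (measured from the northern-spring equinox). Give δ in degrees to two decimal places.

sin δ = sin ε · sin λ_s = sin 29.60° × sin 0.0° = 0.000000.
δ = arcsin(0.000000) = +0.00°.

δ = +0.00°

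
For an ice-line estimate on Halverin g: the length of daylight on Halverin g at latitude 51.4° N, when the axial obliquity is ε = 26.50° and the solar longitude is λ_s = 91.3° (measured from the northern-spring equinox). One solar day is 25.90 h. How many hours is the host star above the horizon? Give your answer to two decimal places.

Solar declination: sin δ = sin ε · sin λ_s = sin 26.50° × sin 91.3° = 0.44608, so δ = +26.493°.
cos H₀ = −tan φ · tan δ = −tan(+51.4°) × tan(+26.493°) = -0.6244, so H₀ = 2.2451 rad = 128.64°.
Daylight = 2H₀/(2π) × 25.90 h = (2.2451/π) × 25.90 = 18.51 h.

18.51 h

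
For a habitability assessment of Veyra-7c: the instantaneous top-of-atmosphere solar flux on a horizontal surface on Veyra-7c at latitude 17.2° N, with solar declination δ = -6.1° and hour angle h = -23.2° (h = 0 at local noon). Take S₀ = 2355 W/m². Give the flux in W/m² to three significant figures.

cos θ_z = sin φ sin δ + cos φ cos δ cos h = -0.031423 + 0.873059 = 0.841636.
Flux = S₀ · cos θ_z = 2355 × 0.841636 = 1982 W/m².

1.98e+03 W/m²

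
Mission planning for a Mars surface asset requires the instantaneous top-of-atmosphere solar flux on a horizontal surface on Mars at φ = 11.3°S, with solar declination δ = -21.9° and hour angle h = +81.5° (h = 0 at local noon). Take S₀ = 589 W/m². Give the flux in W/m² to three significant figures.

cos θ_z = sin φ sin δ + cos φ cos δ cos h = 0.073086 + 0.134484 = 0.207570.
Flux = S₀ · cos θ_z = 589 × 0.207570 = 122.3 W/m².

122 W/m²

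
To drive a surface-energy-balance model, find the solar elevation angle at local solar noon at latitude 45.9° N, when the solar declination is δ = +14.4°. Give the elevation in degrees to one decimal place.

At local noon the hour angle is zero, so the zenith angle equals |φ − δ| = |+45.9° − (+14.400°)| = 31.500°.
Elevation = 90° − 31.500° = 58.5°.

58.5°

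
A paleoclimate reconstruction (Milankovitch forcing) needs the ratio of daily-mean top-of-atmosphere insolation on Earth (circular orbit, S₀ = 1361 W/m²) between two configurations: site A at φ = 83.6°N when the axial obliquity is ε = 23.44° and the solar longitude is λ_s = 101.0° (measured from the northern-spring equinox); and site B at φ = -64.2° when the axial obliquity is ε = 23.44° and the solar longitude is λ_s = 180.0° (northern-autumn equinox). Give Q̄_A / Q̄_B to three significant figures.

— Configuration A (φ=+83.6°):
Solar declination: sin δ = sin ε · sin λ_s = sin 23.44° × sin 101.0° = 0.39048, so δ = +22.984°.
cos H₀ = −tan(+83.6°) tan(+22.984°) = -3.7814 ≤ −1 ⇒ polar day, H₀ = π.
Bracket: H₀ sin φ sin δ + cos φ cos δ sin H₀ = 3.1416×0.99377×0.39048 + 0.11147×0.92061×0.00000 = 1.219089 + 0.000000 = 1.219089.
Q̄ = (S₀/π) × [bracket] = (1361/π) × 1.219089 = 528.13 W/m².
— Configuration B (φ=-64.2°):
Solar declination: sin δ = sin ε · sin λ_s = sin 23.44° × sin 180.0° = 0.00000, so δ = +0.000°.
cos H₀ = −tan(-64.2°) tan(+0.000°) = 0.0000, H₀ = 1.5708 rad.
Bracket: H₀ sin φ sin δ + cos φ cos δ sin H₀ = 1.5708×-0.90032×0.00000 + 0.43523×1.00000×1.00000 = -0.000000 + 0.435230 = 0.435230.
Q̄ = (S₀/π) × [bracket] = (1361/π) × 0.435230 = 188.55 W/m².
Ratio Q̄_A / Q̄_B = 528.13 / 188.55 = 2.801.

Q̄_A / Q̄_B ≈ 2.80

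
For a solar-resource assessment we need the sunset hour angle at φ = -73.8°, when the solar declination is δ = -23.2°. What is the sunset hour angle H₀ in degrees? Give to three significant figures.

Sunrise equation: cos H₀ = −tan φ · tan δ = -1.4753 ≤ −1, so the Sun never sets (polar day) and H₀ = π.

H₀ = 180°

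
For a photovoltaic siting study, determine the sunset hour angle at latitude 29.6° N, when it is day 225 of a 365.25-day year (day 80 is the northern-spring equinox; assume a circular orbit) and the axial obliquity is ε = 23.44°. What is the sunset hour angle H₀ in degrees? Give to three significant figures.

Solar longitude: λ_s = 360° × (225 − 80)/365.25 = 142.916°.
sin δ = sin 23.44° × sin 142.916° = 0.23986, so δ = +13.878°.
cos H₀ = −tan φ · tan δ = −tan(+29.6°) × tan(+13.878°) = -0.1404, so H₀ = 1.7116 rad = 98.07°.

H₀ = 98.1°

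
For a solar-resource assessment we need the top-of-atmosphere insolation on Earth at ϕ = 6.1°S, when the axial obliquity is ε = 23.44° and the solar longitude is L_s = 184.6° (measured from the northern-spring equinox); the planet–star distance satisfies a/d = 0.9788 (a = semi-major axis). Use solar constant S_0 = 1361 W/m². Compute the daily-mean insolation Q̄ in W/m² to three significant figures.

Q̄ ≈ 415 W/m²

Solar declination: sin δ = sin ε · sin L_s = sin 23.44° × sin 184.6° = -0.03190, so δ = -1.828°.
cos h₀ = −tan(-6.1°) tan(-1.828°) = -0.0034, h₀ = 1.5742 rad.
Bracket: h₀ sin ϕ sin δ + cos ϕ cos δ sin h₀ = 1.5742×-0.10626×-0.03190 + 0.99434×0.99949×0.99999 = 0.005336 + 0.993823 = 0.999159.
Inverse-square distance factor (a/d)² = 0.9788² = 0.958049.
Q̄ = (S_0/π) × 0.958049 × [bracket] = (1361/π) × 0.958049 × 0.999159 = 414.7 W/m².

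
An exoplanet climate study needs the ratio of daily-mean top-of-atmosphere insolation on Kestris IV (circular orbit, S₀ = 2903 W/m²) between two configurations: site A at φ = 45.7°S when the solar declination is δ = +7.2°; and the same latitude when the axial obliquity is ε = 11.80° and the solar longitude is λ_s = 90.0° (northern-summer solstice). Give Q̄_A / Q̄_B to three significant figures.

— Configuration A (φ=-45.7°):
cos H₀ = −tan(-45.7°) tan(+7.200°) = 0.1295, H₀ = 1.4410 rad.
Bracket: H₀ sin φ sin δ + cos φ cos δ sin H₀ = 1.4410×-0.71569×0.12533 + 0.69842×0.99211×0.99159 = -0.129254 + 0.687082 = 0.557828.
Q̄ = (S₀/π) × [bracket] = (2903/π) × 0.557828 = 515.46 W/m².
— Configuration B (φ=-45.7°):
Solar declination: sin δ = sin ε · sin λ_s = sin 11.80° × sin 90.0° = 0.20450, so δ = +11.800°.
cos H₀ = −tan(-45.7°) tan(+11.800°) = 0.2141, H₀ = 1.3550 rad.
Bracket: H₀ sin φ sin δ + cos φ cos δ sin H₀ = 1.3550×-0.71569×0.20450 + 0.69842×0.97887×0.97682 = -0.198316 + 0.667815 = 0.469499.
Q̄ = (S₀/π) × [bracket] = (2903/π) × 0.469499 = 433.84 W/m².
Ratio Q̄_A / Q̄_B = 515.46 / 433.84 = 1.188.

Q̄_A / Q̄_B ≈ 1.19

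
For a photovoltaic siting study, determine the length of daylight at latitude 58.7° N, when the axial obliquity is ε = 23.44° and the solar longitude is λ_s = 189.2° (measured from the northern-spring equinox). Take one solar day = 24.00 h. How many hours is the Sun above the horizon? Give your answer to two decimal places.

Solar declination: sin δ = sin ε · sin λ_s = sin 23.44° × sin 189.2° = -0.06360, so δ = -3.646°.
cos H₀ = −tan φ · tan δ = −tan(+58.7°) × tan(-3.646°) = 0.1048, so H₀ = 1.4658 rad = 83.98°.
Daylight = 2H₀/(2π) × 24.00 h = (1.4658/π) × 24.00 = 11.20 h.

11.20 h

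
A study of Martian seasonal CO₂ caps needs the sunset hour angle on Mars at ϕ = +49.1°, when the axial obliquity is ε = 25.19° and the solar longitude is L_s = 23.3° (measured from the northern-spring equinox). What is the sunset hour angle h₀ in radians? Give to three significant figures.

h₀ = 1.77 rad

Solar declination: sin δ = sin ε · sin L_s = sin 25.19° × sin 23.3° = 0.16835, so δ = +9.692°.
cos h₀ = −tan ϕ · tan δ = −tan(+49.1°) × tan(+9.692°) = -0.1972, so h₀ = 1.7693 rad = 101.37°.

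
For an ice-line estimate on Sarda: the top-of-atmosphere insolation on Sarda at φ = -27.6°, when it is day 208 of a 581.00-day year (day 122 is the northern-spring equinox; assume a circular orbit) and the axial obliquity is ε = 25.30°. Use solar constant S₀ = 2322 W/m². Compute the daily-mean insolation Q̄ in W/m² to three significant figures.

Solar longitude: λ_s = 360° × (208 − 122)/581.00 = 53.287°.
sin δ = sin 25.30° × sin 53.287° = 0.34259, so δ = +20.035°.
cos H₀ = −tan(-27.6°) tan(+20.035°) = 0.1906, H₀ = 1.3790 rad.
Bracket: H₀ sin φ sin δ + cos φ cos δ sin H₀ = 1.3790×-0.46330×0.34259 + 0.88620×0.93949×0.98166 = -0.218878 + 0.817307 = 0.598429.
Q̄ = (S₀/π) × [bracket] = (2322/π) × 0.598429 = 442.3 W/m².

Q̄ ≈ 442 W/m²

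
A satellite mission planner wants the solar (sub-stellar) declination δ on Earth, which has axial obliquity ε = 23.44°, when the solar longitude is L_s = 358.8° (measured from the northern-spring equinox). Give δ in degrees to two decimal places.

δ = -0.48°

sin δ = sin ε · sin L_s = sin 23.44° × sin 358.8° = -0.008331.
δ = arcsin(-0.008331) = -0.48°.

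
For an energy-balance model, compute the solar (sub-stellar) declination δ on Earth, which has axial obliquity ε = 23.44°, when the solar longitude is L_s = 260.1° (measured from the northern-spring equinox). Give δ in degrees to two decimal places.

δ = -23.07°

sin δ = sin ε · sin L_s = sin 23.44° × sin 260.1° = -0.391865.
δ = arcsin(-0.391865) = -23.07°.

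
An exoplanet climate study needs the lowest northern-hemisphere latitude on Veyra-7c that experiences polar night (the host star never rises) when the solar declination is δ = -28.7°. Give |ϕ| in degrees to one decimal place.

|ϕ| = 61.3°

Polar night requires cos h₀ = −tan ϕ tan δ ≥ 1, i.e. tan ϕ tan δ ≤ −1.
The boundary is |tan ϕ| · |tan δ| = 1, so |ϕ| = 90° − |δ| = 90° − 28.7° = 61.3° in the northern hemisphere.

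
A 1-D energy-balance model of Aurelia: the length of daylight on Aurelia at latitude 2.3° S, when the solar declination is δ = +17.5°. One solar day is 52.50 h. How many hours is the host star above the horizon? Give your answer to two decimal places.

26.04 h

cos h₀ = −tan ϕ · tan δ = −tan(-2.3°) × tan(+17.500°) = 0.0127, so h₀ = 1.5581 rad = 89.27°.
Daylight = 2h₀/(2π) × 52.50 h = (1.5581/π) × 52.50 = 26.04 h.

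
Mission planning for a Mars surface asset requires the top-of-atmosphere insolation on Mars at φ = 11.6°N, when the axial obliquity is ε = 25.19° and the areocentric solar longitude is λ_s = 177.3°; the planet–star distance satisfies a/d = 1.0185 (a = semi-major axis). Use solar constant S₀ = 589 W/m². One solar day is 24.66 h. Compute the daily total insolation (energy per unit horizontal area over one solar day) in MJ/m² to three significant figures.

sin δ = sin 25.19° × sin 177.3° = 0.02005, so δ = +1.149°.
cos H₀ = −tan(+11.6°) tan(+1.149°) = -0.0041, H₀ = 1.5749 rad.
Bracket: H₀ sin φ sin δ + cos φ cos δ sin H₀ = 1.5749×0.20108×0.02005 + 0.97958×0.99980×0.99999 = 0.006349 + 0.979374 = 0.985723.
Inverse-square distance factor (a/d)² = 1.0185² = 1.037342.
Q̄ = (S₀/π) × 1.037342 × [bracket] = (589/π) × 1.037342 × 0.985723 = 191.71 W/m².
Daily total = Q̄ × 24.66 h × 3600 s/h = 191.71 × 24.66 × 3600 / 10⁶ = 17.02 MJ/m².

17.0 MJ/m²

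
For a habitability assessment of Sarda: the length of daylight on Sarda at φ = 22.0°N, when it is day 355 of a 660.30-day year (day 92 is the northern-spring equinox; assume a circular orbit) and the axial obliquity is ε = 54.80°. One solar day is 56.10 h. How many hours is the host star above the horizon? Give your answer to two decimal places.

Solar longitude: λ_s = 360° × (355 − 92)/660.30 = 143.389°.
sin δ = sin 54.80° × sin 143.389° = 0.48732, so δ = +29.165°.
cos H₀ = −tan φ · tan δ = −tan(+22.0°) × tan(+29.165°) = -0.2255, so H₀ = 1.7982 rad = 103.03°.
Daylight = 2H₀/(2π) × 56.10 h = (1.7982/π) × 56.10 = 32.11 h.

32.11 h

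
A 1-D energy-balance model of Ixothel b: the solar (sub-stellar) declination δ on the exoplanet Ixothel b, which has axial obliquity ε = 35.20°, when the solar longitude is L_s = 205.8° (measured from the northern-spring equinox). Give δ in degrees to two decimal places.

sin δ = sin ε · sin L_s = sin 35.20° × sin 205.8° = -0.250881.
δ = arcsin(-0.250881) = -14.53°.

δ = -14.53°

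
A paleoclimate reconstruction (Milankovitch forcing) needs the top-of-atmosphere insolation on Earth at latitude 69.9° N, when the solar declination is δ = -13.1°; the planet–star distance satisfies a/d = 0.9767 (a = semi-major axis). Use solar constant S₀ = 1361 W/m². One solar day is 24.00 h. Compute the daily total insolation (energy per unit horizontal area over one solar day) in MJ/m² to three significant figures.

cos H₀ = −tan(+69.9°) tan(-13.100°) = 0.6359, H₀ = 0.8816 rad.
Bracket: H₀ sin φ sin δ + cos φ cos δ sin H₀ = 0.8816×0.93909×-0.22665 + 0.34366×0.97398×0.77177 = -0.187644 + 0.258325 = 0.070681.
Inverse-square distance factor (a/d)² = 0.9767² = 0.953943.
Q̄ = (S₀/π) × 0.953943 × [bracket] = (1361/π) × 0.953943 × 0.070681 = 29.210 W/m².
Daily total = Q̄ × 24.00 h × 3600 s/h = 29.210 × 24.00 × 3600 / 10⁶ = 2.524 MJ/m².

2.52 MJ/m²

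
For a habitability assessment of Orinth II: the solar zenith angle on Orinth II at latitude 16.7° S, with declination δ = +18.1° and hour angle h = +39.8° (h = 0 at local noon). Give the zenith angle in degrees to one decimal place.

θ_z = 52.4°

cos θ_z = sin φ sin δ + cos φ cos δ cos h = -0.089276 + 0.699465 = 0.610189.
θ_z = arccos(0.610189) = 52.4°.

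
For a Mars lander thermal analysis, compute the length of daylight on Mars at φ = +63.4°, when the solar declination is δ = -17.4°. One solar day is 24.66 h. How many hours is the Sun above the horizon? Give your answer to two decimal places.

7.02 h

cos H₀ = −tan φ · tan δ = −tan(+63.4°) × tan(-17.400°) = 0.6258, so H₀ = 0.8946 rad = 51.26°.
Daylight = 2H₀/(2π) × 24.66 h = (0.8946/π) × 24.66 = 7.02 h.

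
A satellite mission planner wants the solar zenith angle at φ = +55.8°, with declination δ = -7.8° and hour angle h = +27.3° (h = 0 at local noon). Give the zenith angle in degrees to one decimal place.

θ_z = 67.5°

cos θ_z = sin φ sin δ + cos φ cos δ cos h = -0.112248 + 0.494856 = 0.382608.
θ_z = arccos(0.382608) = 67.5°.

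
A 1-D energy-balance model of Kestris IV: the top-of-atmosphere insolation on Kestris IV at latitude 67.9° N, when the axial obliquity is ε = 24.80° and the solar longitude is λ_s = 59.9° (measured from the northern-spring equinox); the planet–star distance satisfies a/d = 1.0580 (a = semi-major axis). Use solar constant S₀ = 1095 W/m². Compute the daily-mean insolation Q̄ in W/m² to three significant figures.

Solar declination: sin δ = sin ε · sin λ_s = sin 24.80° × sin 59.9° = 0.36289, so δ = +21.278°.
cos H₀ = −tan(+67.9°) tan(+21.278°) = -0.9591, H₀ = 2.8545 rad.
Bracket: H₀ sin φ sin δ + cos φ cos δ sin H₀ = 2.8545×0.92653×0.36289 + 0.37622×0.93183×0.28318 = 0.959764 + 0.099275 = 1.059039.
Inverse-square distance factor (a/d)² = 1.0580² = 1.119364.
Q̄ = (S₀/π) × 1.119364 × [bracket] = (1095/π) × 1.119364 × 1.059039 = 413.2 W/m².

Q̄ ≈ 413 W/m²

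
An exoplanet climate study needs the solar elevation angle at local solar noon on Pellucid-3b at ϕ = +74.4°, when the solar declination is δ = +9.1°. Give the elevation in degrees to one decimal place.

At local noon the hour angle is zero, so the zenith angle equals |ϕ − δ| = |+74.4° − (+9.100°)| = 65.300°.
Elevation = 90° − 65.300° = 24.7°.

24.7°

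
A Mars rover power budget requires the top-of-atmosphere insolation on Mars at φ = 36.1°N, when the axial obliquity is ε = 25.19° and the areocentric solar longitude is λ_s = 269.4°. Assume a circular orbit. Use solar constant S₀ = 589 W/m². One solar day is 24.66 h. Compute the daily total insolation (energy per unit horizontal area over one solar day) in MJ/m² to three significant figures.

6.34 MJ/m²

sin δ = sin 25.19° × sin 269.4° = -0.42560, so δ = -25.189°.
cos H₀ = −tan(+36.1°) tan(-25.189°) = 0.3430, H₀ = 1.2207 rad.
Bracket: H₀ sin φ sin δ + cos φ cos δ sin H₀ = 1.2207×0.58920×-0.42560 + 0.80799×0.90491×0.93935 = -0.306107 + 0.686813 = 0.380706.
Q̄ = (S₀/π) × [bracket] = (589/π) × 0.380706 = 71.376 W/m².
Daily total = Q̄ × 24.66 h × 3600 s/h = 71.376 × 24.66 × 3600 / 10⁶ = 6.336 MJ/m².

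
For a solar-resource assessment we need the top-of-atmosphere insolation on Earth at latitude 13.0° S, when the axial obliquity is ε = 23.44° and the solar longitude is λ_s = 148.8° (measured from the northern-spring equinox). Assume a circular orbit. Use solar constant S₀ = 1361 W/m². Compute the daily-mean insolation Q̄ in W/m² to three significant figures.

Q̄ ≈ 382 W/m²

Solar declination: sin δ = sin ε · sin λ_s = sin 23.44° × sin 148.8° = 0.20607, so δ = +11.892°.
cos H₀ = −tan(-13.0°) tan(+11.892°) = 0.0486, H₀ = 1.5222 rad.
Bracket: H₀ sin φ sin δ + cos φ cos δ sin H₀ = 1.5222×-0.22495×0.20607 + 0.97437×0.97854×0.99882 = -0.070562 + 0.952335 = 0.881773.
Q̄ = (S₀/π) × [bracket] = (1361/π) × 0.881773 = 382.0 W/m².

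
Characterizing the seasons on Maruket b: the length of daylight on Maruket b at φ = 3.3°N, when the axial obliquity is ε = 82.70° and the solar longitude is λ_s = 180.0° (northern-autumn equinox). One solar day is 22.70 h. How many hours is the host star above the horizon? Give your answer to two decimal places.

Solar declination: sin δ = sin ε · sin λ_s = sin 82.70° × sin 180.0° = 0.00000, so δ = +0.000°.
cos H₀ = −tan φ · tan δ = −tan(+3.3°) × tan(+0.000°) = -0.0000, so H₀ = 1.5708 rad = 90.00°.
Daylight = 2H₀/(2π) × 22.70 h = (1.5708/π) × 22.70 = 11.35 h.

11.35 h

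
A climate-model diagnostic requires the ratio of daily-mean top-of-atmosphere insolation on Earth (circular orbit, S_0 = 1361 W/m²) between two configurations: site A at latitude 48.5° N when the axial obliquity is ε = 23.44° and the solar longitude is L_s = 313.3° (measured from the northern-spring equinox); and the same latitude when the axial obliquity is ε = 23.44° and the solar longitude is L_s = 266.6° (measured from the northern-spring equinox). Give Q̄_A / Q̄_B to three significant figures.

— Configuration A (ϕ=+48.5°):
Solar declination: sin δ = sin ε · sin L_s = sin 23.44° × sin 313.3° = -0.28950, so δ = -16.828°.
cos h₀ = −tan(+48.5°) tan(-16.828°) = 0.3419, h₀ = 1.2219 rad.
Bracket: h₀ sin ϕ sin δ + cos ϕ cos δ sin h₀ = 1.2219×0.74896×-0.28950 + 0.66262×0.95718×0.93975 = -0.264937 + 0.596033 = 0.331096.
Q̄ = (S_0/π) × [bracket] = (1361/π) × 0.331096 = 143.44 W/m².
— Configuration B (ϕ=+48.5°):
Solar declination: sin δ = sin ε · sin L_s = sin 23.44° × sin 266.6° = -0.39709, so δ = -23.396°.
cos h₀ = −tan(+48.5°) tan(-23.396°) = 0.4890, h₀ = 1.0598 rad.
Bracket: h₀ sin ϕ sin δ + cos ϕ cos δ sin h₀ = 1.0598×0.74896×-0.39709 + 0.66262×0.91778×0.87226 = -0.315189 + 0.530456 = 0.215267.
Q̄ = (S_0/π) × [bracket] = (1361/π) × 0.215267 = 93.258 W/m².
Ratio Q̄_A / Q̄_B = 143.44 / 93.258 = 1.538.

Q̄_A / Q̄_B ≈ 1.54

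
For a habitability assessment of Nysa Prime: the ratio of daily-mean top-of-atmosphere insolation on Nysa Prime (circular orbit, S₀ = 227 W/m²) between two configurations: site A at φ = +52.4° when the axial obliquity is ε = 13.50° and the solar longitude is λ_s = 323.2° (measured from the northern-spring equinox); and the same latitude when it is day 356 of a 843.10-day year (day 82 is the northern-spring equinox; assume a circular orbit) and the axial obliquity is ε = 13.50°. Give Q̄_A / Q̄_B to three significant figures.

Q̄_A / Q̄_B ≈ 0.501

— Configuration A (φ=+52.4°):
Solar declination: sin δ = sin ε · sin λ_s = sin 13.50° × sin 323.2° = -0.13984, so δ = -8.039°.
cos H₀ = −tan(+52.4°) tan(-8.039°) = 0.1834, H₀ = 1.3864 rad.
Bracket: H₀ sin φ sin δ + cos φ cos δ sin H₀ = 1.3864×0.79229×-0.13984 + 0.61015×0.99017×0.98304 = -0.153605 + 0.593906 = 0.440301.
Q̄ = (S₀/π) × [bracket] = (227/π) × 0.440301 = 31.815 W/m².
— Configuration B (φ=+52.4°):
Solar longitude: λ_s = 360° × (356 − 82)/843.10 = 116.997°.
sin δ = sin 13.50° × sin 116.997° = 0.20801, so δ = +12.006°.
cos H₀ = −tan(+52.4°) tan(+12.006°) = -0.2761, H₀ = 1.8506 rad.
Bracket: H₀ sin φ sin δ + cos φ cos δ sin H₀ = 1.8506×0.79229×0.20801 + 0.61015×0.97813×0.96112 = 0.304987 + 0.573602 = 0.878589.
Q̄ = (S₀/π) × [bracket] = (227/π) × 0.878589 = 63.484 W/m².
Ratio Q̄_A / Q̄_B = 31.815 / 63.484 = 0.5011.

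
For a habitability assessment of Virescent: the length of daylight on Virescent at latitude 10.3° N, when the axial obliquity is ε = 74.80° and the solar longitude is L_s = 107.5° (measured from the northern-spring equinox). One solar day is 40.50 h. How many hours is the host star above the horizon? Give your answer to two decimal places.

25.95 h

Solar declination: sin δ = sin ε · sin L_s = sin 74.80° × sin 107.5° = 0.92035, so δ = +66.978°.
cos h₀ = −tan ϕ · tan δ = −tan(+10.3°) × tan(+66.978°) = -0.4277, so h₀ = 2.0127 rad = 115.32°.
Daylight = 2h₀/(2π) × 40.50 h = (2.0127/π) × 40.50 = 25.95 h.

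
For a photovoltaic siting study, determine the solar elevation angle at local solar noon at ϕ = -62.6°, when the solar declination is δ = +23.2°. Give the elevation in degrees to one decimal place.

4.2°

At local noon the hour angle is zero, so the zenith angle equals |ϕ − δ| = |-62.6° − (+23.200°)| = 85.800°.
Elevation = 90° − 85.800° = 4.2°.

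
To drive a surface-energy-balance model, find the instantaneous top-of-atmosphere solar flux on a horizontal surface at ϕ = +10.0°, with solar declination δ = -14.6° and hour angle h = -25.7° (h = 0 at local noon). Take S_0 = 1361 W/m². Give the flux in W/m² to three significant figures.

1.11e+03 W/m²

cos θ_z = sin ϕ sin δ + cos ϕ cos δ cos h = -0.043771 + 0.858733 = 0.814962.
Flux = S_0 · cos θ_z = 1361 × 0.814962 = 1109 W/m².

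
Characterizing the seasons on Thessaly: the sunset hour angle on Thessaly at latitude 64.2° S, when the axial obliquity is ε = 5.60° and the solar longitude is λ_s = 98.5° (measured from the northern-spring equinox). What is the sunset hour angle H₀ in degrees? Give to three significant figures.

Solar declination: sin δ = sin ε · sin λ_s = sin 5.60° × sin 98.5° = 0.09651, so δ = +5.538°.
cos H₀ = −tan φ · tan δ = −tan(-64.2°) × tan(+5.538°) = 0.2006, so H₀ = 1.3688 rad = 78.43°.

H₀ = 78.4°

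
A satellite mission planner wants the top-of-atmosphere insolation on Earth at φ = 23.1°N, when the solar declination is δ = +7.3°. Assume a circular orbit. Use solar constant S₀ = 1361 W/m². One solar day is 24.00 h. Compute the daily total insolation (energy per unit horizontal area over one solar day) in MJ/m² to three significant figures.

37.1 MJ/m²

cos H₀ = −tan(+23.1°) tan(+7.300°) = -0.0546, H₀ = 1.6255 rad.
Bracket: H₀ sin φ sin δ + cos φ cos δ sin H₀ = 1.6255×0.39234×0.12706 + 0.91982×0.99189×0.99851 = 0.081032 + 0.911001 = 0.992033.
Q̄ = (S₀/π) × [bracket] = (1361/π) × 0.992033 = 429.77 W/m².
Daily total = Q̄ × 24.00 h × 3600 s/h = 429.77 × 24.00 × 3600 / 10⁶ = 37.13 MJ/m².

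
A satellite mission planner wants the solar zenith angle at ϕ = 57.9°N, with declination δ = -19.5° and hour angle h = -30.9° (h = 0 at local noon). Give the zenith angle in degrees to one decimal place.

θ_z = 81.5°

cos θ_z = sin ϕ sin δ + cos ϕ cos δ cos h = -0.282775 + 0.429820 = 0.147045.
θ_z = arccos(0.147045) = 81.5°.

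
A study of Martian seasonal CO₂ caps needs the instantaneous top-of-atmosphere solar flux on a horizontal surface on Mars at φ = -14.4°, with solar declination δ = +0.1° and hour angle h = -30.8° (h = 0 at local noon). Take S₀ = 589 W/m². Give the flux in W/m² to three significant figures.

490 W/m²

cos θ_z = sin φ sin δ + cos φ cos δ cos h = -0.000434 + 0.831973 = 0.831539.
Flux = S₀ · cos θ_z = 589 × 0.831539 = 489.8 W/m².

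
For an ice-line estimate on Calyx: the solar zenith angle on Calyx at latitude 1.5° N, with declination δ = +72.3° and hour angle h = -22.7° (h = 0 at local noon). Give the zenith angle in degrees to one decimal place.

cos θ_z = sin ϕ sin δ + cos ϕ cos δ cos h = 0.024938 + 0.280386 = 0.305324.
θ_z = arccos(0.305324) = 72.2°.

θ_z = 72.2°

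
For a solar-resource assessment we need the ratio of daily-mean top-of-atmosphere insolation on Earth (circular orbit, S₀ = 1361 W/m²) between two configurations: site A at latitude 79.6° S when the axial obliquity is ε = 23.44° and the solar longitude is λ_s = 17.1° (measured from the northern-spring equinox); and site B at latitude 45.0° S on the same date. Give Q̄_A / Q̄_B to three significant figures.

Q̄_A / Q̄_B ≈ 0.0640

— Configuration A (φ=-79.6°):
Solar declination: sin δ = sin ε · sin λ_s = sin 23.44° × sin 17.1° = 0.11697, so δ = +6.717°.
cos H₀ = −tan(-79.6°) tan(+6.717°) = 0.6417, H₀ = 0.8741 rad.
Bracket: H₀ sin φ sin δ + cos φ cos δ sin H₀ = 0.8741×-0.98357×0.11697 + 0.18052×0.99314×0.76695 = -0.100564 + 0.137500 = 0.036936.
Q̄ = (S₀/π) × [bracket] = (1361/π) × 0.036936 = 16.001 W/m².
— Configuration B (φ=-45.0°):
cos H₀ = −tan(-45.0°) tan(+6.717°) = 0.1178, H₀ = 1.4527 rad.
Bracket: H₀ sin φ sin δ + cos φ cos δ sin H₀ = 1.4527×-0.70711×0.11697 + 0.70711×0.99314×0.99304 = -0.120154 + 0.697372 = 0.577218.
Q̄ = (S₀/π) × [bracket] = (1361/π) × 0.577218 = 250.06 W/m².
Ratio Q̄_A / Q̄_B = 16.001 / 250.06 = 0.06399.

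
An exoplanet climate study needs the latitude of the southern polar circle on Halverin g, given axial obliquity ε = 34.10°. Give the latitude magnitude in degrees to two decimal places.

The polar circle is the lowest latitude that experiences at least one full rotation of continuous darkness at the northern-summer solstice; it lies at |φ| = 90° − ε = 90° − 34.10° = 55.90°.

55.90°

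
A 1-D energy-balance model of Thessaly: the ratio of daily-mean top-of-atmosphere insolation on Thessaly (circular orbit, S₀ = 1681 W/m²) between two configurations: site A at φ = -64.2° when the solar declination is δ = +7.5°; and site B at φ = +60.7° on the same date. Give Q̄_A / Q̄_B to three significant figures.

Q̄_A / Q̄_B ≈ 0.388

— Configuration A (φ=-64.2°):
cos H₀ = −tan(-64.2°) tan(+7.500°) = 0.2723, H₀ = 1.2950 rad.
Bracket: H₀ sin φ sin δ + cos φ cos δ sin H₀ = 1.2950×-0.90032×0.13053 + 0.43523×0.99144×0.96220 = -0.152187 + 0.415194 = 0.263007.
Q̄ = (S₀/π) × [bracket] = (1681/π) × 0.263007 = 140.73 W/m².
— Configuration B (φ=+60.7°):
cos H₀ = −tan(+60.7°) tan(+7.500°) = -0.2346, H₀ = 1.8076 rad.
Bracket: H₀ sin φ sin δ + cos φ cos δ sin H₀ = 1.8076×0.87207×0.13053 + 0.48938×0.99144×0.97209 = 0.205761 + 0.471649 = 0.677410.
Q̄ = (S₀/π) × [bracket] = (1681/π) × 0.677410 = 362.47 W/m².
Ratio Q̄_A / Q̄_B = 140.73 / 362.47 = 0.3883.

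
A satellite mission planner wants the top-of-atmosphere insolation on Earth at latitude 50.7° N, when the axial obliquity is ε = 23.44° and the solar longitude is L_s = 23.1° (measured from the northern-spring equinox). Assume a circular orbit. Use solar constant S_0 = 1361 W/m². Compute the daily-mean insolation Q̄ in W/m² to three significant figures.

Solar declination: sin δ = sin ε · sin L_s = sin 23.44° × sin 23.1° = 0.15607, so δ = +8.979°.
cos h₀ = −tan(+50.7°) tan(+8.979°) = -0.1930, h₀ = 1.7651 rad.
Bracket: h₀ sin ϕ sin δ + cos ϕ cos δ sin h₀ = 1.7651×0.77384×0.15607 + 0.63338×0.98775×0.98119 = 0.213177 + 0.613853 = 0.827030.
Q̄ = (S_0/π) × [bracket] = (1361/π) × 0.827030 = 358.3 W/m².

Q̄ ≈ 358 W/m²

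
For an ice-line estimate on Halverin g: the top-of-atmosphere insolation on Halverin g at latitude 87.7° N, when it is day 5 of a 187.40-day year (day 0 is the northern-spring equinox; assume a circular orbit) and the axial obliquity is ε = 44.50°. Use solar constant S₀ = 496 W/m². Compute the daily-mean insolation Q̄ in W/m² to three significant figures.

Q̄ ≈ 58.0 W/m²

Solar longitude: λ_s = 360° × (5 − 0)/187.40 = 9.605°.
sin δ = sin 44.50° × sin 9.605° = 0.11695, so δ = +6.716°.
cos H₀ = −tan(+87.7°) tan(+6.716°) = -2.9320 ≤ −1 ⇒ polar day, H₀ = π.
Bracket: H₀ sin φ sin δ + cos φ cos δ sin H₀ = 3.1416×0.99919×0.11695 + 0.04013×0.99314×0.00000 = 0.367113 + 0.000000 = 0.367113.
Q̄ = (S₀/π) × [bracket] = (496/π) × 0.367113 = 57.96 W/m².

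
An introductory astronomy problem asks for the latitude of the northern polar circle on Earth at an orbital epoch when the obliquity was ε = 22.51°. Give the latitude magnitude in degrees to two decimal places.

67.49°

The polar circle is the lowest latitude that experiences at least one full rotation of continuous daylight at the northern-summer solstice; it lies at |ϕ| = 90° − ε = 90° − 22.51° = 67.49°.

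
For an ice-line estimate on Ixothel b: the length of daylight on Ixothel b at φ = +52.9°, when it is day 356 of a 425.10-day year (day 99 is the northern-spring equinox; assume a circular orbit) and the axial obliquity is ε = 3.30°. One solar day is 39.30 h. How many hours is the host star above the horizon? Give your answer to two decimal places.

Solar longitude: λ_s = 360° × (356 − 99)/425.10 = 217.643°.
sin δ = sin 3.30° × sin 217.643° = -0.03516, so δ = -2.015°.
cos H₀ = −tan φ · tan δ = −tan(+52.9°) × tan(-2.015°) = 0.0465, so H₀ = 1.5243 rad = 87.33°.
Daylight = 2H₀/(2π) × 39.30 h = (1.5243/π) × 39.30 = 19.07 h.

19.07 h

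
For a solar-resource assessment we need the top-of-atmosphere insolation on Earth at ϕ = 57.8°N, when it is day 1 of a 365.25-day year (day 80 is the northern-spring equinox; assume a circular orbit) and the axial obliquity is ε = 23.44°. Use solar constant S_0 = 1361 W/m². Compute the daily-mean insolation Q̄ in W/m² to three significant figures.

Solar longitude: L_s = 360° × (1 − 80)/365.25 = -77.864°, i.e. -77.864° + 360° = 282.136°.
sin δ = sin 23.44° × sin 282.136° = -0.38890, so δ = -22.886°.
cos h₀ = −tan(+57.8°) tan(-22.886°) = 0.6703, h₀ = 0.8361 rad.
Bracket: h₀ sin ϕ sin δ + cos ϕ cos δ sin h₀ = 0.8361×0.84619×-0.38890 + 0.53288×0.92128×0.74206 = -0.275147 + 0.364301 = 0.089154.
Q̄ = (S_0/π) × [bracket] = (1361/π) × 0.089154 = 38.62 W/m².

Q̄ ≈ 38.6 W/m²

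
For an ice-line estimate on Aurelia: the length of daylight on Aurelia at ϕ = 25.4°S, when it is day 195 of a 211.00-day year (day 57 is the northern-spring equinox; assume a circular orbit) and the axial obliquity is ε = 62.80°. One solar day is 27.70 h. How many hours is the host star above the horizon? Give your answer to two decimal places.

Solar longitude: L_s = 360° × (195 − 57)/211.00 = 235.450°.
sin δ = sin 62.80° × sin 235.450° = -0.73255, so δ = -47.101°.
cos h₀ = −tan ϕ · tan δ = −tan(-25.4°) × tan(-47.101°) = -0.5110, so h₀ = 2.1071 rad = 120.73°.
Daylight = 2h₀/(2π) × 27.70 h = (2.1071/π) × 27.70 = 18.58 h.

18.58 h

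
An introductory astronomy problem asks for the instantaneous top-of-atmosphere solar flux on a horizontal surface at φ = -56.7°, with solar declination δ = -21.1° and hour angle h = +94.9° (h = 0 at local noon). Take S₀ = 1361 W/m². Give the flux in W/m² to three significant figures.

cos θ_z = sin φ sin δ + cos φ cos δ cos h = 0.300888 + -0.043752 = 0.257136.
Flux = S₀ · cos θ_z = 1361 × 0.257136 = 350.0 W/m².

350 W/m²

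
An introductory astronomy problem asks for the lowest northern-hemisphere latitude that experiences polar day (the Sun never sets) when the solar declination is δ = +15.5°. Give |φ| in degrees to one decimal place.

Polar day requires cos H₀ = −tan φ tan δ ≤ −1, i.e. tan φ tan δ ≥ 1.
The boundary is |tan φ| · |tan δ| = 1, so |φ| = 90° − |δ| = 90° − 15.5° = 74.5° in the northern hemisphere.

|φ| = 74.5°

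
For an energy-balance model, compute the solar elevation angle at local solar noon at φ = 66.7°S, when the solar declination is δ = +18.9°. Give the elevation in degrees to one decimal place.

At local noon the hour angle is zero, so the zenith angle equals |φ − δ| = |-66.7° − (+18.900°)| = 85.600°.
Elevation = 90° − 85.600° = 4.4°.

4.4°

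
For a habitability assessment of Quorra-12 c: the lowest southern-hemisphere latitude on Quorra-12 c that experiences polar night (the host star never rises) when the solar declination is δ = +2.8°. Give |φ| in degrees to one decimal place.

Polar night requires cos H₀ = −tan φ tan δ ≥ 1, i.e. tan φ tan δ ≤ −1.
The boundary is |tan φ| · |tan δ| = 1, so |φ| = 90° − |δ| = 90° − 2.8° = 87.2° in the southern hemisphere.

|φ| = 87.2°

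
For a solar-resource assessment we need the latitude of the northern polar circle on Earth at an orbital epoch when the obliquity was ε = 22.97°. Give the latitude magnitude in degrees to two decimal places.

The polar circle is the lowest latitude that experiences at least one full rotation of continuous daylight at the northern-summer solstice; it lies at |ϕ| = 90° − ε = 90° − 22.97° = 67.03°.

67.03°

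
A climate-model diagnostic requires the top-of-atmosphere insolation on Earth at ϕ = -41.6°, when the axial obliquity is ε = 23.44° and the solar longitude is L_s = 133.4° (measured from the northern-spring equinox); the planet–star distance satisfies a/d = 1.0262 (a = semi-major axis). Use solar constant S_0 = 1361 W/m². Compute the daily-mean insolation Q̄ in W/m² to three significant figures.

Solar declination: sin δ = sin ε · sin L_s = sin 23.44° × sin 133.4° = 0.28902, so δ = +16.799°.
cos h₀ = −tan(-41.6°) tan(+16.799°) = 0.2680, h₀ = 1.2994 rad.
Bracket: h₀ sin ϕ sin δ + cos ϕ cos δ sin h₀ = 1.2994×-0.66393×0.28902 + 0.74780×0.95732×0.96341 = -0.249341 + 0.689690 = 0.440349.
Inverse-square distance factor (a/d)² = 1.0262² = 1.053086.
Q̄ = (S_0/π) × 1.053086 × [bracket] = (1361/π) × 1.053086 × 0.440349 = 200.9 W/m².

Q̄ ≈ 201 W/m²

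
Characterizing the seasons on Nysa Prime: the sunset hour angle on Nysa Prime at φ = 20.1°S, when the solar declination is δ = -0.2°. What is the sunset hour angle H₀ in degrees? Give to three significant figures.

H₀ = 90.1°

cos H₀ = −tan φ · tan δ = −tan(-20.1°) × tan(-0.200°) = -0.0013, so H₀ = 1.5721 rad = 90.07°.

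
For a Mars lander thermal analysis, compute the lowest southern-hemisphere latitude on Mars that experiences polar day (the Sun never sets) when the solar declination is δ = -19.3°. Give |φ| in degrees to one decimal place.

|φ| = 70.7°

Polar day requires cos H₀ = −tan φ tan δ ≤ −1, i.e. tan φ tan δ ≥ 1.
The boundary is |tan φ| · |tan δ| = 1, so |φ| = 90° − |δ| = 90° − 19.3° = 70.7° in the southern hemisphere.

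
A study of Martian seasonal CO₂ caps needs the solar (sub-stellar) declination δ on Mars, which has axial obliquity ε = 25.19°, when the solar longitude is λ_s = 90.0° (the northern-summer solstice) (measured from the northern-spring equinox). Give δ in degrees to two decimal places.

sin δ = sin ε · sin λ_s = sin 25.19° × sin 90.0° = 0.425621.
δ = arcsin(0.425621) = +25.19°.

δ = +25.19°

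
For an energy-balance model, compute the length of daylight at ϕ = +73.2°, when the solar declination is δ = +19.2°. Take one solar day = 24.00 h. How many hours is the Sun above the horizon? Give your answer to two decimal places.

Sunrise equation: cos h₀ = −tan ϕ · tan δ = -1.1534 ≤ −1, so the Sun never sets (polar day) and h₀ = π.
Daylight = 2h₀/(2π) × 24.00 h = (3.1416/π) × 24.00 = 24.00 h.

24.00 h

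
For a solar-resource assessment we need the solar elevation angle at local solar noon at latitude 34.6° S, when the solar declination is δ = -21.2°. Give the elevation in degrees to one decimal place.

At local noon the hour angle is zero, so the zenith angle equals |φ − δ| = |-34.6° − (-21.200°)| = 13.400°.
Elevation = 90° − 13.400° = 76.6°.

76.6°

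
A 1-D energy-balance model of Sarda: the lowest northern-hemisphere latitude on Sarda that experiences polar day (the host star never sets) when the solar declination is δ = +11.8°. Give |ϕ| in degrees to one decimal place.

|ϕ| = 78.2°

Polar day requires cos h₀ = −tan ϕ tan δ ≤ −1, i.e. tan ϕ tan δ ≥ 1.
The boundary is |tan ϕ| · |tan δ| = 1, so |ϕ| = 90° − |δ| = 90° − 11.8° = 78.2° in the northern hemisphere.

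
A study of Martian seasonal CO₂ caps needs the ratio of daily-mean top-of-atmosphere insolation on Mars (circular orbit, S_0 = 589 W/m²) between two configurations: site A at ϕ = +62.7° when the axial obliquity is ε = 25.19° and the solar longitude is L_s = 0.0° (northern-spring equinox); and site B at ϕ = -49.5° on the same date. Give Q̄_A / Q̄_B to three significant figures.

Q̄_A / Q̄_B ≈ 0.706

— Configuration A (ϕ=+62.7°):
Solar declination: sin δ = sin ε · sin L_s = sin 25.19° × sin 0.0° = 0.00000, so δ = +0.000°.
cos h₀ = −tan(+62.7°) tan(+0.000°) = -0.0000, h₀ = 1.5708 rad.
Bracket: h₀ sin ϕ sin δ + cos ϕ cos δ sin h₀ = 1.5708×0.88862×0.00000 + 0.45865×1.00000×1.00000 = 0.000000 + 0.458650 = 0.458650.
Q̄ = (S_0/π) × [bracket] = (589/π) × 0.458650 = 85.990 W/m².
— Configuration B (ϕ=-49.5°):
cos h₀ = −tan(-49.5°) tan(+0.000°) = 0.0000, h₀ = 1.5708 rad.
Bracket: h₀ sin ϕ sin δ + cos ϕ cos δ sin h₀ = 1.5708×-0.76041×0.00000 + 0.64945×1.00000×1.00000 = -0.000000 + 0.649450 = 0.649450.
Q̄ = (S_0/π) × [bracket] = (589/π) × 0.649450 = 121.76 W/m².
Ratio Q̄_A / Q̄_B = 85.990 / 121.76 = 0.7062.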